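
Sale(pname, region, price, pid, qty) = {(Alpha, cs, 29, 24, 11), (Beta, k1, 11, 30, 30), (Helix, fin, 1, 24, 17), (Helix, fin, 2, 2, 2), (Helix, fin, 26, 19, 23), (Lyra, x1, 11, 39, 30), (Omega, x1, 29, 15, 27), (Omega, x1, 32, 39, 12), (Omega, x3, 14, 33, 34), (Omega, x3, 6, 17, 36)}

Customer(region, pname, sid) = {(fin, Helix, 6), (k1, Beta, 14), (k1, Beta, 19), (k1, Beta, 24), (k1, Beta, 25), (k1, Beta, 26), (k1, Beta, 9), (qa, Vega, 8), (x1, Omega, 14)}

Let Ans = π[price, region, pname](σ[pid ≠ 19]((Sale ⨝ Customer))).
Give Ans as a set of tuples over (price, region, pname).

{(1, fin, Helix), (11, k1, Beta), (2, fin, Helix), (29, x1, Omega), (32, x1, Omega)}

Sale ⋈ Customer (natural join on pname, region): {(Beta, k1, 11, 30, 30, 14), (Beta, k1, 11, 30, 30, 19), (Beta, k1, 11, 30, 30, 24), (Beta, k1, 11, 30, 30, 25), (Beta, k1, 11, 30, 30, 26), (Beta, k1, 11, 30, 30, 9), (Helix, fin, 1, 24, 17, 6), (Helix, fin, 2, 2, 2, 6), (Helix, fin, 26, 19, 23, 6), (Omega, x1, 29, 15, 27, 14), (Omega, x1, 32, 39, 12, 14)}
σ[pid ≠ 19]: keep tuples satisfying pid ≠ 19 → {(Beta, k1, 11, 30, 30, 14), (Beta, k1, 11, 30, 30, 19), (Beta, k1, 11, 30, 30, 24), (Beta, k1, 11, 30, 30, 25), (Beta, k1, 11, 30, 30, 26), (Beta, k1, 11, 30, 30, 9), (Helix, fin, 1, 24, 17, 6), (Helix, fin, 2, 2, 2, 6), (Omega, x1, 29, 15, 27, 14), (Omega, x1, 32, 39, 12, 14)}
Projecting to price, region, pname (5 duplicate(s) eliminated): {(1, fin, Helix), (11, k1, Beta), (2, fin, Helix), (29, x1, Omega), (32, x1, Omega)}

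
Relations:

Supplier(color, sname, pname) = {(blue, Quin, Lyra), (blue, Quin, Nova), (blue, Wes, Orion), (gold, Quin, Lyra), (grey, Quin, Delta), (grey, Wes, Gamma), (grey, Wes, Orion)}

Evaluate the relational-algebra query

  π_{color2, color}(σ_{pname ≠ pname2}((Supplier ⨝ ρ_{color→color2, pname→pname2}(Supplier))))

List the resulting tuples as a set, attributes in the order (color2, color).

ρ[color→color2, pname→pname2]: schema becomes (color2, sname, pname2); tuples unchanged.
Natural join on sname: {(blue, Quin, Lyra, blue, Lyra), (blue, Quin, Lyra, blue, Nova), (blue, Quin, Lyra, gold, Lyra), (blue, Quin, Lyra, grey, Delta), (blue, Quin, Nova, blue, Lyra), (blue, Quin, Nova, blue, Nova), (blue, Quin, Nova, gold, Lyra), (blue, Quin, Nova, grey, Delta), (blue, Wes, Orion, blue, Orion), (blue, Wes, Orion, grey, Gamma), (blue, Wes, Orion, grey, Orion), (gold, Quin, Lyra, blue, Lyra), (gold, Quin, Lyra, blue, Nova), (gold, Quin, Lyra, gold, Lyra), (gold, Quin, Lyra, grey, Delta), (grey, Quin, Delta, blue, Lyra), (grey, Quin, Delta, blue, Nova), (grey, Quin, Delta, gold, Lyra), (grey, Quin, Delta, grey, Delta), (grey, Wes, Gamma, blue, Orion), (grey, Wes, Gamma, grey, Gamma), (grey, Wes, Gamma, grey, Orion), (grey, Wes, Orion, blue, Orion), (grey, Wes, Orion, grey, Gamma), (grey, Wes, Orion, grey, Orion)}
Apply σ_{pname ≠ pname2}; surviving tuples: {(blue, Quin, Lyra, blue, Nova), (blue, Quin, Lyra, grey, Delta), (blue, Quin, Nova, blue, Lyra), (blue, Quin, Nova, gold, Lyra), (blue, Quin, Nova, grey, Delta), (blue, Wes, Orion, grey, Gamma), (gold, Quin, Lyra, blue, Nova), (gold, Quin, Lyra, grey, Delta), (grey, Quin, Delta, blue, Lyra), (grey, Quin, Delta, blue, Nova), (grey, Quin, Delta, gold, Lyra), (grey, Wes, Gamma, blue, Orion), (grey, Wes, Gamma, grey, Orion), (grey, Wes, Orion, grey, Gamma)}
π_{color2, color} gives {(blue, blue), (blue, gold), (blue, grey), (gold, blue), (gold, grey), (grey, blue), (grey, gold), (grey, grey)} (6 duplicate(s) eliminated).

{(blue, blue), (blue, gold), (blue, grey), (gold, blue), (gold, grey), (grey, blue), (grey, gold), (grey, grey)}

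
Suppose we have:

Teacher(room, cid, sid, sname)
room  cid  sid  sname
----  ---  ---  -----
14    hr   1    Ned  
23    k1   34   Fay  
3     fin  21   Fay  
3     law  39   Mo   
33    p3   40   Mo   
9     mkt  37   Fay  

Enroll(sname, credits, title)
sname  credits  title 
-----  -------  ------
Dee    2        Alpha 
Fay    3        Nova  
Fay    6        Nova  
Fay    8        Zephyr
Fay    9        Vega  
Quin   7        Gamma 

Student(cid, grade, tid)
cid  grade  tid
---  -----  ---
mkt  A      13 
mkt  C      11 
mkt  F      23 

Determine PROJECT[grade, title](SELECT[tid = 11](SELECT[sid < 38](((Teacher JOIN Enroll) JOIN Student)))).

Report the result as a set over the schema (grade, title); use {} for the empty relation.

Natural join on sname: {(23, k1, 34, Fay, 3, Nova), (23, k1, 34, Fay, 6, Nova), (23, k1, 34, Fay, 8, Zephyr), (23, k1, 34, Fay, 9, Vega), (3, fin, 21, Fay, 3, Nova), (3, fin, 21, Fay, 6, Nova), (3, fin, 21, Fay, 8, Zephyr), (3, fin, 21, Fay, 9, Vega), (9, mkt, 37, Fay, 3, Nova), (9, mkt, 37, Fay, 6, Nova), (9, mkt, 37, Fay, 8, Zephyr), (9, mkt, 37, Fay, 9, Vega)}
Natural join on cid: {(9, mkt, 37, Fay, 3, Nova, A, 13), (9, mkt, 37, Fay, 3, Nova, C, 11), (9, mkt, 37, Fay, 3, Nova, F, 23), (9, mkt, 37, Fay, 6, Nova, A, 13), (9, mkt, 37, Fay, 6, Nova, C, 11), (9, mkt, 37, Fay, 6, Nova, F, 23), (9, mkt, 37, Fay, 8, Zephyr, A, 13), (9, mkt, 37, Fay, 8, Zephyr, C, 11), (9, mkt, 37, Fay, 8, Zephyr, F, 23), (9, mkt, 37, Fay, 9, Vega, A, 13), (9, mkt, 37, Fay, 9, Vega, C, 11), (9, mkt, 37, Fay, 9, Vega, F, 23)}
Apply σ_{sid < 38}; surviving tuples: {(9, mkt, 37, Fay, 3, Nova, A, 13), (9, mkt, 37, Fay, 3, Nova, C, 11), (9, mkt, 37, Fay, 3, Nova, F, 23), (9, mkt, 37, Fay, 6, Nova, A, 13), (9, mkt, 37, Fay, 6, Nova, C, 11), (9, mkt, 37, Fay, 6, Nova, F, 23), (9, mkt, 37, Fay, 8, Zephyr, A, 13), (9, mkt, 37, Fay, 8, Zephyr, C, 11), (9, mkt, 37, Fay, 8, Zephyr, F, 23), (9, mkt, 37, Fay, 9, Vega, A, 13), (9, mkt, 37, Fay, 9, Vega, C, 11), (9, mkt, 37, Fay, 9, Vega, F, 23)}
Apply σ_{tid = 11}; surviving tuples: {(9, mkt, 37, Fay, 3, Nova, C, 11), (9, mkt, 37, Fay, 6, Nova, C, 11), (9, mkt, 37, Fay, 8, Zephyr, C, 11), (9, mkt, 37, Fay, 9, Vega, C, 11)}
Keep only column(s) grade, title (1 duplicate(s) eliminated): {(C, Nova), (C, Vega), (C, Zephyr)}

{(C, Nova), (C, Vega), (C, Zephyr)}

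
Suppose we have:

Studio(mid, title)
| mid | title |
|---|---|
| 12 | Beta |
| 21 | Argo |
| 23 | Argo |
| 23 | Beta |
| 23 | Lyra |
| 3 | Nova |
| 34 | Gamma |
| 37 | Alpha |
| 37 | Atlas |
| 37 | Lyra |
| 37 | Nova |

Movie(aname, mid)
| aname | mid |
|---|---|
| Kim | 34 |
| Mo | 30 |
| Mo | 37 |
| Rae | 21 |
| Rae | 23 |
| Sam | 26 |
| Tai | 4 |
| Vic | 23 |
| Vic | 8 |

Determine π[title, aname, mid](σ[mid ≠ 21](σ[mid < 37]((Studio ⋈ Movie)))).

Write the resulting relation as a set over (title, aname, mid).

Joining Studio and Movie on mid yields {(21, Argo, Rae), (23, Argo, Rae), (23, Argo, Vic), (23, Beta, Rae), (23, Beta, Vic), (23, Lyra, Rae), (23, Lyra, Vic), (34, Gamma, Kim), (37, Alpha, Mo), (37, Atlas, Mo), (37, Lyra, Mo), (37, Nova, Mo)}.
σ[mid < 37]: keep tuples satisfying mid < 37 → {(21, Argo, Rae), (23, Argo, Rae), (23, Argo, Vic), (23, Beta, Rae), (23, Beta, Vic), (23, Lyra, Rae), (23, Lyra, Vic), (34, Gamma, Kim)}
σ[mid ≠ 21]: keep tuples satisfying mid ≠ 21 → {(23, Argo, Rae), (23, Argo, Vic), (23, Beta, Rae), (23, Beta, Vic), (23, Lyra, Rae), (23, Lyra, Vic), (34, Gamma, Kim)}
π_{title, aname, mid} gives {(Argo, Rae, 23), (Argo, Vic, 23), (Beta, Rae, 23), (Beta, Vic, 23), (Gamma, Kim, 34), (Lyra, Rae, 23), (Lyra, Vic, 23)}.

{(Argo, Rae, 23), (Argo, Vic, 23), (Beta, Rae, 23), (Beta, Vic, 23), (Gamma, Kim, 34), (Lyra, Rae, 23), (Lyra, Vic, 23)}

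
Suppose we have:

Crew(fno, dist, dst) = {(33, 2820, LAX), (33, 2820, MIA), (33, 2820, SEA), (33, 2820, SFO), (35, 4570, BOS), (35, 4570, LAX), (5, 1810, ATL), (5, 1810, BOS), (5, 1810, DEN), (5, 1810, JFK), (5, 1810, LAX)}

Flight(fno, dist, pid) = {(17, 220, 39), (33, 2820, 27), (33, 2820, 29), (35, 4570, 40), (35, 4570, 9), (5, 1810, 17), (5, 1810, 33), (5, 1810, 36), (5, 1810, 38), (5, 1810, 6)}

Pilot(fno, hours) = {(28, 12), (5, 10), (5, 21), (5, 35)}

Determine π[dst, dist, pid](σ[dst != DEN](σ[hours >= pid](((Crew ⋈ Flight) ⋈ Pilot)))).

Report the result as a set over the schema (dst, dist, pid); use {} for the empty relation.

Crew ⋈ Flight (natural join on fno, dist): {(33, 2820, LAX, 27), (33, 2820, LAX, 29), (33, 2820, MIA, 27), (33, 2820, MIA, 29), (33, 2820, SEA, 27), (33, 2820, SEA, 29), (33, 2820, SFO, 27), (33, 2820, SFO, 29), (35, 4570, BOS, 40), (35, 4570, BOS, 9), (35, 4570, LAX, 40), (35, 4570, LAX, 9), (5, 1810, ATL, 17), (5, 1810, ATL, 33), (5, 1810, ATL, 36), (5, 1810, ATL, 38), (5, 1810, ATL, 6), (5, 1810, BOS, 17), (5, 1810, BOS, 33), (5, 1810, BOS, 36), (5, 1810, BOS, 38), (5, 1810, BOS, 6), (5, 1810, DEN, 17), (5, 1810, DEN, 33), (5, 1810, DEN, 36), (5, 1810, DEN, 38), (5, 1810, DEN, 6), (5, 1810, JFK, 17), (5, 1810, JFK, 33), (5, 1810, JFK, 36), (5, 1810, JFK, 38), (5, 1810, JFK, 6), (5, 1810, LAX, 17), (5, 1810, LAX, 33), (5, 1810, LAX, 36), (5, 1810, LAX, 38), (5, 1810, LAX, 6)}
(Crew ⋈ Flight) ⋈ Pilot (natural join on fno): {(5, 1810, ATL, 17, 10), (5, 1810, ATL, 17, 21), (5, 1810, ATL, 17, 35), (5, 1810, ATL, 33, 10), (5, 1810, ATL, 33, 21), (5, 1810, ATL, 33, 35), (5, 1810, ATL, 36, 10), (5, 1810, ATL, 36, 21), (5, 1810, ATL, 36, 35), (5, 1810, ATL, 38, 10), (5, 1810, ATL, 38, 21), (5, 1810, ATL, 38, 35), (5, 1810, ATL, 6, 10), (5, 1810, ATL, 6, 21), (5, 1810, ATL, 6, 35), (5, 1810, BOS, 17, 10), (5, 1810, BOS, 17, 21), (5, 1810, BOS, 17, 35), (5, 1810, BOS, 33, 10), (5, 1810, BOS, 33, 21), (5, 1810, BOS, 33, 35), (5, 1810, BOS, 36, 10), (5, 1810, BOS, 36, 21), (5, 1810, BOS, 36, 35), (5, 1810, BOS, 38, 10), (5, 1810, BOS, 38, 21), (5, 1810, BOS, 38, 35), (5, 1810, BOS, 6, 10), (5, 1810, BOS, 6, 21), (5, 1810, BOS, 6, 35), (5, 1810, DEN, 17, 10), (5, 1810, DEN, 17, 21), (5, 1810, DEN, 17, 35), (5, 1810, DEN, 33, 10), (5, 1810, DEN, 33, 21), (5, 1810, DEN, 33, 35), (5, 1810, DEN, 36, 10), (5, 1810, DEN, 36, 21), (5, 1810, DEN, 36, 35), (5, 1810, DEN, 38, 10), (5, 1810, DEN, 38, 21), (5, 1810, DEN, 38, 35), (5, 1810, DEN, 6, 10), (5, 1810, DEN, 6, 21), (5, 1810, DEN, 6, 35), (5, 1810, JFK, 17, 10), (5, 1810, JFK, 17, 21), (5, 1810, JFK, 17, 35), (5, 1810, JFK, 33, 10), (5, 1810, JFK, 33, 21), (5, 1810, JFK, 33, 35), (5, 1810, JFK, 36, 10), (5, 1810, JFK, 36, 21), (5, 1810, JFK, 36, 35), (5, 1810, JFK, 38, 10), (5, 1810, JFK, 38, 21), (5, 1810, JFK, 38, 35), (5, 1810, JFK, 6, 10), (5, 1810, JFK, 6, 21), (5, 1810, JFK, 6, 35), (5, 1810, LAX, 17, 10), (5, 1810, LAX, 17, 21), (5, 1810, LAX, 17, 35), (5, 1810, LAX, 33, 10), (5, 1810, LAX, 33, 21), (5, 1810, LAX, 33, 35), (5, 1810, LAX, 36, 10), (5, 1810, LAX, 36, 21), (5, 1810, LAX, 36, 35), (5, 1810, LAX, 38, 10), (5, 1810, LAX, 38, 21), (5, 1810, LAX, 38, 35), (5, 1810, LAX, 6, 10), (5, 1810, LAX, 6, 21), (5, 1810, LAX, 6, 35)}
Selection hours >= pid: {(5, 1810, ATL, 17, 21), (5, 1810, ATL, 17, 35), (5, 1810, ATL, 33, 35), (5, 1810, ATL, 6, 10), (5, 1810, ATL, 6, 21), (5, 1810, ATL, 6, 35), (5, 1810, BOS, 17, 21), (5, 1810, BOS, 17, 35), (5, 1810, BOS, 33, 35), (5, 1810, BOS, 6, 10), (5, 1810, BOS, 6, 21), (5, 1810, BOS, 6, 35), (5, 1810, DEN, 17, 21), (5, 1810, DEN, 17, 35), (5, 1810, DEN, 33, 35), (5, 1810, DEN, 6, 10), (5, 1810, DEN, 6, 21), (5, 1810, DEN, 6, 35), (5, 1810, JFK, 17, 21), (5, 1810, JFK, 17, 35), (5, 1810, JFK, 33, 35), (5, 1810, JFK, 6, 10), (5, 1810, JFK, 6, 21), (5, 1810, JFK, 6, 35), (5, 1810, LAX, 17, 21), (5, 1810, LAX, 17, 35), (5, 1810, LAX, 33, 35), (5, 1810, LAX, 6, 10), (5, 1810, LAX, 6, 21), (5, 1810, LAX, 6, 35)}
Selection dst != DEN: {(5, 1810, ATL, 17, 21), (5, 1810, ATL, 17, 35), (5, 1810, ATL, 33, 35), (5, 1810, ATL, 6, 10), (5, 1810, ATL, 6, 21), (5, 1810, ATL, 6, 35), (5, 1810, BOS, 17, 21), (5, 1810, BOS, 17, 35), (5, 1810, BOS, 33, 35), (5, 1810, BOS, 6, 10), (5, 1810, BOS, 6, 21), (5, 1810, BOS, 6, 35), (5, 1810, JFK, 17, 21), (5, 1810, JFK, 17, 35), (5, 1810, JFK, 33, 35), (5, 1810, JFK, 6, 10), (5, 1810, JFK, 6, 21), (5, 1810, JFK, 6, 35), (5, 1810, LAX, 17, 21), (5, 1810, LAX, 17, 35), (5, 1810, LAX, 33, 35), (5, 1810, LAX, 6, 10), (5, 1810, LAX, 6, 21), (5, 1810, LAX, 6, 35)}
Keep only column(s) dst, dist, pid (12 duplicate(s) eliminated): {(ATL, 1810, 17), (ATL, 1810, 33), (ATL, 1810, 6), (BOS, 1810, 17), (BOS, 1810, 33), (BOS, 1810, 6), (JFK, 1810, 17), (JFK, 1810, 33), (JFK, 1810, 6), (LAX, 1810, 17), (LAX, 1810, 33), (LAX, 1810, 6)}

{(ATL, 1810, 17), (ATL, 1810, 33), (ATL, 1810, 6), (BOS, 1810, 17), (BOS, 1810, 33), (BOS, 1810, 6), (JFK, 1810, 17), (JFK, 1810, 33), (JFK, 1810, 6), (LAX, 1810, 17), (LAX, 1810, 33), (LAX, 1810, 6)}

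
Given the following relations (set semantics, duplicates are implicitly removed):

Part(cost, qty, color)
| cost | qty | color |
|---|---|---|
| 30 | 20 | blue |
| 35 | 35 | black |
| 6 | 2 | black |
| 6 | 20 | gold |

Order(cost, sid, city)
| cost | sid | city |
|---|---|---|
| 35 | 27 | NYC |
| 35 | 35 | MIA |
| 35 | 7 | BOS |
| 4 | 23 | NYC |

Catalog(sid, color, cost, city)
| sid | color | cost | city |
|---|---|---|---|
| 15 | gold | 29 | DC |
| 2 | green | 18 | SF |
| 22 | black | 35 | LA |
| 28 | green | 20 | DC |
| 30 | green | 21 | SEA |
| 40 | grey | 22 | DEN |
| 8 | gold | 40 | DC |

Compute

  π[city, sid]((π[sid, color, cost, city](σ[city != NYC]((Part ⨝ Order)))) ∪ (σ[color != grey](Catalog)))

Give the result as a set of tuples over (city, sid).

Natural join on cost: {(35, 35, black, 27, NYC), (35, 35, black, 35, MIA), (35, 35, black, 7, BOS)}
σ[city != NYC]: keep tuples satisfying city != NYC → {(35, 35, black, 35, MIA), (35, 35, black, 7, BOS)}
Projecting to sid, color, cost, city: {(35, black, 35, MIA), (7, black, 35, BOS)}
σ[color != grey]: keep tuples satisfying color != grey → {(15, gold, 29, DC), (2, green, 18, SF), (22, black, 35, LA), (28, green, 20, DC), (30, green, 21, SEA), (8, gold, 40, DC)}
Union: {(35, black, 35, MIA), (7, black, 35, BOS)} with {(15, gold, 29, DC), (2, green, 18, SF), (22, black, 35, LA), (28, green, 20, DC), (30, green, 21, SEA), (8, gold, 40, DC)} → {(15, gold, 29, DC), (2, green, 18, SF), (22, black, 35, LA), (28, green, 20, DC), (30, green, 21, SEA), (35, black, 35, MIA), (7, black, 35, BOS), (8, gold, 40, DC)}
Projecting to city, sid: {(BOS, 7), (DC, 15), (DC, 28), (DC, 8), (LA, 22), (MIA, 35), (SEA, 30), (SF, 2)}

{(BOS, 7), (DC, 15), (DC, 28), (DC, 8), (LA, 22), (MIA, 35), (SEA, 30), (SF, 2)}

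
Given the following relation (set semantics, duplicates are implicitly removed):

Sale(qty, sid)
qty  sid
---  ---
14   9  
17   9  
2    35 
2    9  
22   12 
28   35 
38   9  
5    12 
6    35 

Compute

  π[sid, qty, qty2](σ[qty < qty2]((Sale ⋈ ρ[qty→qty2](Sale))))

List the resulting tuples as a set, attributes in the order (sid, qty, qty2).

{(12, 5, 22), (35, 2, 28), (35, 2, 6), (35, 6, 28), (9, 14, 17), (9, 14, 38), (9, 17, 38), (9, 2, 14), (9, 2, 17), (9, 2, 38)}

ρ[qty→qty2]: schema becomes (qty2, sid); tuples unchanged.
Sale ⋈ ρ[qty→qty2](Sale) (natural join on sid): {(14, 9, 14), (14, 9, 17), (14, 9, 2), (14, 9, 38), (17, 9, 14), (17, 9, 17), (17, 9, 2), (17, 9, 38), (2, 35, 2), (2, 35, 28), (2, 35, 6), (2, 9, 14), (2, 9, 17), (2, 9, 2), (2, 9, 38), (22, 12, 22), (22, 12, 5), (28, 35, 2), (28, 35, 28), (28, 35, 6), (38, 9, 14), (38, 9, 17), (38, 9, 2), (38, 9, 38), (5, 12, 22), (5, 12, 5), (6, 35, 2), (6, 35, 28), (6, 35, 6)}
Apply σ_{qty < qty2}; surviving tuples: {(14, 9, 17), (14, 9, 38), (17, 9, 38), (2, 35, 28), (2, 35, 6), (2, 9, 14), (2, 9, 17), (2, 9, 38), (5, 12, 22), (6, 35, 28)}
π_{sid, qty, qty2} gives {(12, 5, 22), (35, 2, 28), (35, 2, 6), (35, 6, 28), (9, 14, 17), (9, 14, 38), (9, 17, 38), (9, 2, 14), (9, 2, 17), (9, 2, 38)}.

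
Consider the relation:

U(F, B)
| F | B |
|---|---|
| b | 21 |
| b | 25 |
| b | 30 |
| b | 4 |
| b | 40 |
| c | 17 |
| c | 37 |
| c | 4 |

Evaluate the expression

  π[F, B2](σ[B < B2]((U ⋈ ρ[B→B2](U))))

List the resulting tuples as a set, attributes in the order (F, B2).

{(b, 21), (b, 25), (b, 30), (b, 40), (c, 17), (c, 37)}

ρ[B→B2]: schema becomes (F, B2); tuples unchanged.
Joining U and ρ[B→B2](U) on F yields {(b, 21, 21), (b, 21, 25), (b, 21, 30), (b, 21, 4), (b, 21, 40), (b, 25, 21), (b, 25, 25), (b, 25, 30), (b, 25, 4), (b, 25, 40), (b, 30, 21), (b, 30, 25), (b, 30, 30), (b, 30, 4), (b, 30, 40), (b, 4, 21), (b, 4, 25), (b, 4, 30), (b, 4, 4), (b, 4, 40), (b, 40, 21), (b, 40, 25), (b, 40, 30), (b, 40, 4), (b, 40, 40), (c, 17, 17), (c, 17, 37), (c, 17, 4), (c, 37, 17), (c, 37, 37), (c, 37, 4), (c, 4, 17), (c, 4, 37), (c, 4, 4)}.
Filtering on B < B2 leaves {(b, 21, 25), (b, 21, 30), (b, 21, 40), (b, 25, 30), (b, 25, 40), (b, 30, 40), (b, 4, 21), (b, 4, 25), (b, 4, 30), (b, 4, 40), (c, 17, 37), (c, 4, 17), (c, 4, 37)}.
Projecting to F, B2 (7 duplicate(s) eliminated): {(b, 21), (b, 25), (b, 30), (b, 40), (c, 17), (c, 37)}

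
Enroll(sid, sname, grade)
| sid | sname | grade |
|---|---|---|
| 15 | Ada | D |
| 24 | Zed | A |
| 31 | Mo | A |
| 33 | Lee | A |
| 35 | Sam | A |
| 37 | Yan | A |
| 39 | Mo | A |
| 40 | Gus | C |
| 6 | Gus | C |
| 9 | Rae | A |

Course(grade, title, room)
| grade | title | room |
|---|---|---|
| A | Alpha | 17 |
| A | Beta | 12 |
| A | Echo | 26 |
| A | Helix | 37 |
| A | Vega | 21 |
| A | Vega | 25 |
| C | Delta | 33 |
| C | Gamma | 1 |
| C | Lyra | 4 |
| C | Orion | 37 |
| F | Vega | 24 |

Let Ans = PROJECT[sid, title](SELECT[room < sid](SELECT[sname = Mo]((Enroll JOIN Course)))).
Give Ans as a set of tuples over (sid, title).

{(31, Alpha), (31, Beta), (31, Echo), (31, Vega), (39, Alpha), (39, Beta), (39, Echo), (39, Helix), (39, Vega)}

Enroll ⋈ Course (natural join on grade): {(24, Zed, A, Alpha, 17), (24, Zed, A, Beta, 12), (24, Zed, A, Echo, 26), (24, Zed, A, Helix, 37), (24, Zed, A, Vega, 21), (24, Zed, A, Vega, 25), (31, Mo, A, Alpha, 17), (31, Mo, A, Beta, 12), (31, Mo, A, Echo, 26), (31, Mo, A, Helix, 37), (31, Mo, A, Vega, 21), (31, Mo, A, Vega, 25), (33, Lee, A, Alpha, 17), (33, Lee, A, Beta, 12), (33, Lee, A, Echo, 26), (33, Lee, A, Helix, 37), (33, Lee, A, Vega, 21), (33, Lee, A, Vega, 25), (35, Sam, A, Alpha, 17), (35, Sam, A, Beta, 12), (35, Sam, A, Echo, 26), (35, Sam, A, Helix, 37), (35, Sam, A, Vega, 21), (35, Sam, A, Vega, 25), (37, Yan, A, Alpha, 17), (37, Yan, A, Beta, 12), (37, Yan, A, Echo, 26), (37, Yan, A, Helix, 37), (37, Yan, A, Vega, 21), (37, Yan, A, Vega, 25), (39, Mo, A, Alpha, 17), (39, Mo, A, Beta, 12), (39, Mo, A, Echo, 26), (39, Mo, A, Helix, 37), (39, Mo, A, Vega, 21), (39, Mo, A, Vega, 25), (40, Gus, C, Delta, 33), (40, Gus, C, Gamma, 1), (40, Gus, C, Lyra, 4), (40, Gus, C, Orion, 37), (6, Gus, C, Delta, 33), (6, Gus, C, Gamma, 1), (6, Gus, C, Lyra, 4), (6, Gus, C, Orion, 37), (9, Rae, A, Alpha, 17), (9, Rae, A, Beta, 12), (9, Rae, A, Echo, 26), (9, Rae, A, Helix, 37), (9, Rae, A, Vega, 21), (9, Rae, A, Vega, 25)}
Selection sname = Mo: {(31, Mo, A, Alpha, 17), (31, Mo, A, Beta, 12), (31, Mo, A, Echo, 26), (31, Mo, A, Helix, 37), (31, Mo, A, Vega, 21), (31, Mo, A, Vega, 25), (39, Mo, A, Alpha, 17), (39, Mo, A, Beta, 12), (39, Mo, A, Echo, 26), (39, Mo, A, Helix, 37), (39, Mo, A, Vega, 21), (39, Mo, A, Vega, 25)}
Selection room < sid: {(31, Mo, A, Alpha, 17), (31, Mo, A, Beta, 12), (31, Mo, A, Echo, 26), (31, Mo, A, Vega, 21), (31, Mo, A, Vega, 25), (39, Mo, A, Alpha, 17), (39, Mo, A, Beta, 12), (39, Mo, A, Echo, 26), (39, Mo, A, Helix, 37), (39, Mo, A, Vega, 21), (39, Mo, A, Vega, 25)}
Projecting to sid, title (2 duplicate(s) eliminated): {(31, Alpha), (31, Beta), (31, Echo), (31, Vega), (39, Alpha), (39, Beta), (39, Echo), (39, Helix), (39, Vega)}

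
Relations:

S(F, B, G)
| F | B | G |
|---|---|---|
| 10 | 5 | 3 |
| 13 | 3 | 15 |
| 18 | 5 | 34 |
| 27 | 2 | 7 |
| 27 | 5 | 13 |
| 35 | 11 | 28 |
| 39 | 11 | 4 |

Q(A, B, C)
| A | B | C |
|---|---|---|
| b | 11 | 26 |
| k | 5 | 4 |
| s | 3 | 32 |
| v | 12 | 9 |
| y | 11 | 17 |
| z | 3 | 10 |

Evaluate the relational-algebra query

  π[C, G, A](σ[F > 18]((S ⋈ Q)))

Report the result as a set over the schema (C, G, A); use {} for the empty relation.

{(17, 28, y), (17, 4, y), (26, 28, b), (26, 4, b), (4, 13, k)}

S ⋈ Q (natural join on B): {(10, 5, 3, k, 4), (13, 3, 15, s, 32), (13, 3, 15, z, 10), (18, 5, 34, k, 4), (27, 5, 13, k, 4), (35, 11, 28, b, 26), (35, 11, 28, y, 17), (39, 11, 4, b, 26), (39, 11, 4, y, 17)}
Apply σ_{F > 18}; surviving tuples: {(27, 5, 13, k, 4), (35, 11, 28, b, 26), (35, 11, 28, y, 17), (39, 11, 4, b, 26), (39, 11, 4, y, 17)}
Keep only column(s) C, G, A: {(17, 28, y), (17, 4, y), (26, 28, b), (26, 4, b), (4, 13, k)}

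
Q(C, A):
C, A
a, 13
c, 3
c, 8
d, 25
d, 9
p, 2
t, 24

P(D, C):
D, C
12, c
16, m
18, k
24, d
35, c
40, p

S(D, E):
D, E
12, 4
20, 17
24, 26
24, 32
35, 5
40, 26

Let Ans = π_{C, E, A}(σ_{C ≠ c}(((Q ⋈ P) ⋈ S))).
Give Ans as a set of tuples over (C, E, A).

{(d, 26, 25), (d, 26, 9), (d, 32, 25), (d, 32, 9), (p, 26, 2)}

Q ⋈ P (natural join on C): {(c, 3, 12), (c, 3, 35), (c, 8, 12), (c, 8, 35), (d, 25, 24), (d, 9, 24), (p, 2, 40)}
(Q ⋈ P) ⋈ S (natural join on D): {(c, 3, 12, 4), (c, 3, 35, 5), (c, 8, 12, 4), (c, 8, 35, 5), (d, 25, 24, 26), (d, 25, 24, 32), (d, 9, 24, 26), (d, 9, 24, 32), (p, 2, 40, 26)}
Selection C ≠ c: {(d, 25, 24, 26), (d, 25, 24, 32), (d, 9, 24, 26), (d, 9, 24, 32), (p, 2, 40, 26)}
π_{C, E, A} gives {(d, 26, 25), (d, 26, 9), (d, 32, 25), (d, 32, 9), (p, 26, 2)}.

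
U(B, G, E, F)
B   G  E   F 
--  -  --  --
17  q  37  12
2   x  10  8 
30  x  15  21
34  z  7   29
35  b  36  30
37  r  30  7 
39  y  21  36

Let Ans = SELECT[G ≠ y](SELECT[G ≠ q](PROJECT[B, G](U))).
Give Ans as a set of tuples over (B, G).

{(2, x), (30, x), (34, z), (35, b), (37, r)}

Projecting to B, G: {(17, q), (2, x), (30, x), (34, z), (35, b), (37, r), (39, y)}
Selection G ≠ q: {(2, x), (30, x), (34, z), (35, b), (37, r), (39, y)}
Selection G ≠ y: {(2, x), (30, x), (34, z), (35, b), (37, r)}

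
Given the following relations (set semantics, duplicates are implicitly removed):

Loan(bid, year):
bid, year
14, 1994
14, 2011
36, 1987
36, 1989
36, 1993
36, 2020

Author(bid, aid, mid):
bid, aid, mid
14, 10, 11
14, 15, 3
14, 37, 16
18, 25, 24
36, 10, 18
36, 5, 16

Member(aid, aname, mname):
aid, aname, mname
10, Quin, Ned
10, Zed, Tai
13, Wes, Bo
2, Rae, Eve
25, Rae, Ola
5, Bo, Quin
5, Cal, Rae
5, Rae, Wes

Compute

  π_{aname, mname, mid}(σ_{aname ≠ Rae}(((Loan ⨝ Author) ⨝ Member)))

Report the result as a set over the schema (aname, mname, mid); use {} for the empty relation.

{(Bo, Quin, 16), (Cal, Rae, 16), (Quin, Ned, 11), (Quin, Ned, 18), (Zed, Tai, 11), (Zed, Tai, 18)}

Natural join on bid: {(14, 1994, 10, 11), (14, 1994, 15, 3), (14, 1994, 37, 16), (14, 2011, 10, 11), (14, 2011, 15, 3), (14, 2011, 37, 16), (36, 1987, 10, 18), (36, 1987, 5, 16), (36, 1989, 10, 18), (36, 1989, 5, 16), (36, 1993, 10, 18), (36, 1993, 5, 16), (36, 2020, 10, 18), (36, 2020, 5, 16)}
Natural join on aid: {(14, 1994, 10, 11, Quin, Ned), (14, 1994, 10, 11, Zed, Tai), (14, 2011, 10, 11, Quin, Ned), (14, 2011, 10, 11, Zed, Tai), (36, 1987, 10, 18, Quin, Ned), (36, 1987, 10, 18, Zed, Tai), (36, 1987, 5, 16, Bo, Quin), (36, 1987, 5, 16, Cal, Rae), (36, 1987, 5, 16, Rae, Wes), (36, 1989, 10, 18, Quin, Ned), (36, 1989, 10, 18, Zed, Tai), (36, 1989, 5, 16, Bo, Quin), (36, 1989, 5, 16, Cal, Rae), (36, 1989, 5, 16, Rae, Wes), (36, 1993, 10, 18, Quin, Ned), (36, 1993, 10, 18, Zed, Tai), (36, 1993, 5, 16, Bo, Quin), (36, 1993, 5, 16, Cal, Rae), (36, 1993, 5, 16, Rae, Wes), (36, 2020, 10, 18, Quin, Ned), (36, 2020, 10, 18, Zed, Tai), (36, 2020, 5, 16, Bo, Quin), (36, 2020, 5, 16, Cal, Rae), (36, 2020, 5, 16, Rae, Wes)}
Selection aname ≠ Rae: {(14, 1994, 10, 11, Quin, Ned), (14, 1994, 10, 11, Zed, Tai), (14, 2011, 10, 11, Quin, Ned), (14, 2011, 10, 11, Zed, Tai), (36, 1987, 10, 18, Quin, Ned), (36, 1987, 10, 18, Zed, Tai), (36, 1987, 5, 16, Bo, Quin), (36, 1987, 5, 16, Cal, Rae), (36, 1989, 10, 18, Quin, Ned), (36, 1989, 10, 18, Zed, Tai), (36, 1989, 5, 16, Bo, Quin), (36, 1989, 5, 16, Cal, Rae), (36, 1993, 10, 18, Quin, Ned), (36, 1993, 10, 18, Zed, Tai), (36, 1993, 5, 16, Bo, Quin), (36, 1993, 5, 16, Cal, Rae), (36, 2020, 10, 18, Quin, Ned), (36, 2020, 10, 18, Zed, Tai), (36, 2020, 5, 16, Bo, Quin), (36, 2020, 5, 16, Cal, Rae)}
Projecting to aname, mname, mid (14 duplicate(s) eliminated): {(Bo, Quin, 16), (Cal, Rae, 16), (Quin, Ned, 11), (Quin, Ned, 18), (Zed, Tai, 11), (Zed, Tai, 18)}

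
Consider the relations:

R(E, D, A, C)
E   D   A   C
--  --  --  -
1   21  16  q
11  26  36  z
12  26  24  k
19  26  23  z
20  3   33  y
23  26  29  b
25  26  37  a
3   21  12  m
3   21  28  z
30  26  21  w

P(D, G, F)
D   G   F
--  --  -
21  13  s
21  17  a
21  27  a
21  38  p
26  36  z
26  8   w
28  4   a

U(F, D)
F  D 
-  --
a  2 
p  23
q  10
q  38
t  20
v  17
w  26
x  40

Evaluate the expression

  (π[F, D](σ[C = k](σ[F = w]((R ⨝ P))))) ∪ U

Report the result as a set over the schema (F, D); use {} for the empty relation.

Natural join on D: {(1, 21, 16, q, 13, s), (1, 21, 16, q, 17, a), (1, 21, 16, q, 27, a), (1, 21, 16, q, 38, p), (11, 26, 36, z, 36, z), (11, 26, 36, z, 8, w), (12, 26, 24, k, 36, z), (12, 26, 24, k, 8, w), (19, 26, 23, z, 36, z), (19, 26, 23, z, 8, w), (23, 26, 29, b, 36, z), (23, 26, 29, b, 8, w), (25, 26, 37, a, 36, z), (25, 26, 37, a, 8, w), (3, 21, 12, m, 13, s), (3, 21, 12, m, 17, a), (3, 21, 12, m, 27, a), (3, 21, 12, m, 38, p), (3, 21, 28, z, 13, s), (3, 21, 28, z, 17, a), (3, 21, 28, z, 27, a), (3, 21, 28, z, 38, p), (30, 26, 21, w, 36, z), (30, 26, 21, w, 8, w)}
Apply σ_{F = w}; surviving tuples: {(11, 26, 36, z, 8, w), (12, 26, 24, k, 8, w), (19, 26, 23, z, 8, w), (23, 26, 29, b, 8, w), (25, 26, 37, a, 8, w), (30, 26, 21, w, 8, w)}
Apply σ_{C = k}; surviving tuples: {(12, 26, 24, k, 8, w)}
π_{F, D} gives {(w, 26)}.
Union: {(w, 26)} with {(a, 2), (p, 23), (q, 10), (q, 38), (t, 20), (v, 17), (w, 26), (x, 40)} → {(a, 2), (p, 23), (q, 10), (q, 38), (t, 20), (v, 17), (w, 26), (x, 40)}

{(a, 2), (p, 23), (q, 10), (q, 38), (t, 20), (v, 17), (w, 26), (x, 40)}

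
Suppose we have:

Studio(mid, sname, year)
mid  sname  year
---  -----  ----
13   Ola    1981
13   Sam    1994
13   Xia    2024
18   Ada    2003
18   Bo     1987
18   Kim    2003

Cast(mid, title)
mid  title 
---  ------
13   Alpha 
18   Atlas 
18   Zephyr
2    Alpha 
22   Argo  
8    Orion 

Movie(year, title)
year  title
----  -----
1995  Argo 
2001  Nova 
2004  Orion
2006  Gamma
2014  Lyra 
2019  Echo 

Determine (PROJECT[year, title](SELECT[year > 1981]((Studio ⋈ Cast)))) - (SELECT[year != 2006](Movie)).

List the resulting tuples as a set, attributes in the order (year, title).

{(1987, Atlas), (1987, Zephyr), (1994, Alpha), (2003, Atlas), (2003, Zephyr), (2024, Alpha)}

Natural join on mid: {(13, Ola, 1981, Alpha), (13, Sam, 1994, Alpha), (13, Xia, 2024, Alpha), (18, Ada, 2003, Atlas), (18, Ada, 2003, Zephyr), (18, Bo, 1987, Atlas), (18, Bo, 1987, Zephyr), (18, Kim, 2003, Atlas), (18, Kim, 2003, Zephyr)}
Apply σ_{year > 1981}; surviving tuples: {(13, Sam, 1994, Alpha), (13, Xia, 2024, Alpha), (18, Ada, 2003, Atlas), (18, Ada, 2003, Zephyr), (18, Bo, 1987, Atlas), (18, Bo, 1987, Zephyr), (18, Kim, 2003, Atlas), (18, Kim, 2003, Zephyr)}
Keep only column(s) year, title (2 duplicate(s) eliminated): {(1987, Atlas), (1987, Zephyr), (1994, Alpha), (2003, Atlas), (2003, Zephyr), (2024, Alpha)}
Apply σ_{year != 2006}; surviving tuples: {(1995, Argo), (2001, Nova), (2004, Orion), (2014, Lyra), (2019, Echo)}
Taking the difference: {(1987, Atlas), (1987, Zephyr), (1994, Alpha), (2003, Atlas), (2003, Zephyr), (2024, Alpha)}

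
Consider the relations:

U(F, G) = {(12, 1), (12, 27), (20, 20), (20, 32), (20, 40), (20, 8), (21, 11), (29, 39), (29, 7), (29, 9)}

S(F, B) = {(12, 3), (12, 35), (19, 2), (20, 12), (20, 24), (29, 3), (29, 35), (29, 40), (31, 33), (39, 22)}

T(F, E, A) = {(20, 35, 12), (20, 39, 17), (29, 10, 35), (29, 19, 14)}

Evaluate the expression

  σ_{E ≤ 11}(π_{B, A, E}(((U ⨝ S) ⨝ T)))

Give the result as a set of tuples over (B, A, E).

{(3, 35, 10), (35, 35, 10), (40, 35, 10)}

U ⋈ S (natural join on F): {(12, 1, 3), (12, 1, 35), (12, 27, 3), (12, 27, 35), (20, 20, 12), (20, 20, 24), (20, 32, 12), (20, 32, 24), (20, 40, 12), (20, 40, 24), (20, 8, 12), (20, 8, 24), (29, 39, 3), (29, 39, 35), (29, 39, 40), (29, 7, 3), (29, 7, 35), (29, 7, 40), (29, 9, 3), (29, 9, 35), (29, 9, 40)}
(U ⨝ S) ⋈ T (natural join on F): {(20, 20, 12, 35, 12), (20, 20, 12, 39, 17), (20, 20, 24, 35, 12), (20, 20, 24, 39, 17), (20, 32, 12, 35, 12), (20, 32, 12, 39, 17), (20, 32, 24, 35, 12), (20, 32, 24, 39, 17), (20, 40, 12, 35, 12), (20, 40, 12, 39, 17), (20, 40, 24, 35, 12), (20, 40, 24, 39, 17), (20, 8, 12, 35, 12), (20, 8, 12, 39, 17), (20, 8, 24, 35, 12), (20, 8, 24, 39, 17), (29, 39, 3, 10, 35), (29, 39, 3, 19, 14), (29, 39, 35, 10, 35), (29, 39, 35, 19, 14), (29, 39, 40, 10, 35), (29, 39, 40, 19, 14), (29, 7, 3, 10, 35), (29, 7, 3, 19, 14), (29, 7, 35, 10, 35), (29, 7, 35, 19, 14), (29, 7, 40, 10, 35), (29, 7, 40, 19, 14), (29, 9, 3, 10, 35), (29, 9, 3, 19, 14), (29, 9, 35, 10, 35), (29, 9, 35, 19, 14), (29, 9, 40, 10, 35), (29, 9, 40, 19, 14)}
π[B, A, E]: project onto (B, A, E) (24 duplicate(s) eliminated) → {(12, 12, 35), (12, 17, 39), (24, 12, 35), (24, 17, 39), (3, 14, 19), (3, 35, 10), (35, 14, 19), (35, 35, 10), (40, 14, 19), (40, 35, 10)}
Filtering on E ≤ 11 leaves {(3, 35, 10), (35, 35, 10), (40, 35, 10)}.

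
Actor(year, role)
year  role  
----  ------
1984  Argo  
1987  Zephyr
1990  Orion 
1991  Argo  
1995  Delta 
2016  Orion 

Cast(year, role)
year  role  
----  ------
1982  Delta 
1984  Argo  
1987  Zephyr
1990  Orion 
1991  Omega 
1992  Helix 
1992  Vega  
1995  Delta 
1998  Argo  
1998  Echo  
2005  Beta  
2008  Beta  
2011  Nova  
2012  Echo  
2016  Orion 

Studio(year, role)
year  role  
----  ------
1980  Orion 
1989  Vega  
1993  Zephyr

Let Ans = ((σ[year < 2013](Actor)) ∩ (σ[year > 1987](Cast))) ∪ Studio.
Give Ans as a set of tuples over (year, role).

{(1980, Orion), (1989, Vega), (1990, Orion), (1993, Zephyr), (1995, Delta)}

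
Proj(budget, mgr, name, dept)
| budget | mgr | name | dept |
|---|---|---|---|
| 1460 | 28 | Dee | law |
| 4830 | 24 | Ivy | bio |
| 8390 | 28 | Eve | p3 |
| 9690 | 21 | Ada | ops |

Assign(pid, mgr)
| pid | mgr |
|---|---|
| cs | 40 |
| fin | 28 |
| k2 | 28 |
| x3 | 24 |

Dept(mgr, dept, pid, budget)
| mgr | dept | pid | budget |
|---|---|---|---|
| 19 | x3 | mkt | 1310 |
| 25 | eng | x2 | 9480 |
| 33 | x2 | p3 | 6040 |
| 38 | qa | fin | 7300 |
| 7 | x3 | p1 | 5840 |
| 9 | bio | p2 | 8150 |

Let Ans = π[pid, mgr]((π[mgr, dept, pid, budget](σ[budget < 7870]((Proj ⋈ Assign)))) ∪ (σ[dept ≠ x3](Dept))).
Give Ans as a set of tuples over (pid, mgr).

Natural join on mgr: {(1460, 28, Dee, law, fin), (1460, 28, Dee, law, k2), (4830, 24, Ivy, bio, x3), (8390, 28, Eve, p3, fin), (8390, 28, Eve, p3, k2)}
Filtering on budget < 7870 leaves {(1460, 28, Dee, law, fin), (1460, 28, Dee, law, k2), (4830, 24, Ivy, bio, x3)}.
Projecting to mgr, dept, pid, budget: {(24, bio, x3, 4830), (28, law, fin, 1460), (28, law, k2, 1460)}
Filtering on dept ≠ x3 leaves {(25, eng, x2, 9480), (33, x2, p3, 6040), (38, qa, fin, 7300), (9, bio, p2, 8150)}.
Union: {(24, bio, x3, 4830), (28, law, fin, 1460), (28, law, k2, 1460)} with {(25, eng, x2, 9480), (33, x2, p3, 6040), (38, qa, fin, 7300), (9, bio, p2, 8150)} → {(24, bio, x3, 4830), (25, eng, x2, 9480), (28, law, fin, 1460), (28, law, k2, 1460), (33, x2, p3, 6040), (38, qa, fin, 7300), (9, bio, p2, 8150)}
Projecting to pid, mgr: {(fin, 28), (fin, 38), (k2, 28), (p2, 9), (p3, 33), (x2, 25), (x3, 24)}

{(fin, 28), (fin, 38), (k2, 28), (p2, 9), (p3, 33), (x2, 25), (x3, 24)}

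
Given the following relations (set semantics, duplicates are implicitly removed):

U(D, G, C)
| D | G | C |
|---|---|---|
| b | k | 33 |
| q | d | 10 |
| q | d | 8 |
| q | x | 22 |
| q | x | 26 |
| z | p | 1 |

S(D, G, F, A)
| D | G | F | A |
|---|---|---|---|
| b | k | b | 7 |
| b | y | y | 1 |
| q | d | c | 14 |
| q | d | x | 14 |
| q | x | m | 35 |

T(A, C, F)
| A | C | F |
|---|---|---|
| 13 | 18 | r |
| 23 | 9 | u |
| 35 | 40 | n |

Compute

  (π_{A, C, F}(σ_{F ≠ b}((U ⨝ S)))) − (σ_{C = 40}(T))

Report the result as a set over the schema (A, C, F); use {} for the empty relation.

{(14, 10, c), (14, 10, x), (14, 8, c), (14, 8, x), (35, 22, m), (35, 26, m)}

Joining U and S on D, G yields {(b, k, 33, b, 7), (q, d, 10, c, 14), (q, d, 10, x, 14), (q, d, 8, c, 14), (q, d, 8, x, 14), (q, x, 22, m, 35), (q, x, 26, m, 35)}.
Selection F ≠ b: {(q, d, 10, c, 14), (q, d, 10, x, 14), (q, d, 8, c, 14), (q, d, 8, x, 14), (q, x, 22, m, 35), (q, x, 26, m, 35)}
π_{A, C, F} gives {(14, 10, c), (14, 10, x), (14, 8, c), (14, 8, x), (35, 22, m), (35, 26, m)}.
Selection C = 40: {(35, 40, n)}
Difference: {(14, 10, c), (14, 10, x), (14, 8, c), (14, 8, x), (35, 22, m), (35, 26, m)} with {(35, 40, n)} → {(14, 10, c), (14, 10, x), (14, 8, c), (14, 8, x), (35, 22, m), (35, 26, m)}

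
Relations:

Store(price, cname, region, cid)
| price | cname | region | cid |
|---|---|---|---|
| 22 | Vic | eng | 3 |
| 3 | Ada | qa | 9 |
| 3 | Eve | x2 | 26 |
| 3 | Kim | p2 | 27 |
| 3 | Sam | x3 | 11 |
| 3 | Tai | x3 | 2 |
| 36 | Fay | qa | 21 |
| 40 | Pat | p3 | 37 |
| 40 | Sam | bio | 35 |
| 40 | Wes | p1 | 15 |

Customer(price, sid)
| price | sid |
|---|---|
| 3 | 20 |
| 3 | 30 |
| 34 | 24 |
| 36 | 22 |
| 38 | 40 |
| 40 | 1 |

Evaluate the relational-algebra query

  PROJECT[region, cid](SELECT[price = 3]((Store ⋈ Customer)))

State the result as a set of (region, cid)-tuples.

Store ⋈ Customer (natural join on price): {(3, Ada, qa, 9, 20), (3, Ada, qa, 9, 30), (3, Eve, x2, 26, 20), (3, Eve, x2, 26, 30), (3, Kim, p2, 27, 20), (3, Kim, p2, 27, 30), (3, Sam, x3, 11, 20), (3, Sam, x3, 11, 30), (3, Tai, x3, 2, 20), (3, Tai, x3, 2, 30), (36, Fay, qa, 21, 22), (40, Pat, p3, 37, 1), (40, Sam, bio, 35, 1), (40, Wes, p1, 15, 1)}
Apply σ_{price = 3}; surviving tuples: {(3, Ada, qa, 9, 20), (3, Ada, qa, 9, 30), (3, Eve, x2, 26, 20), (3, Eve, x2, 26, 30), (3, Kim, p2, 27, 20), (3, Kim, p2, 27, 30), (3, Sam, x3, 11, 20), (3, Sam, x3, 11, 30), (3, Tai, x3, 2, 20), (3, Tai, x3, 2, 30)}
Projecting to region, cid (5 duplicate(s) eliminated): {(p2, 27), (qa, 9), (x2, 26), (x3, 11), (x3, 2)}

{(p2, 27), (qa, 9), (x2, 26), (x3, 11), (x3, 2)}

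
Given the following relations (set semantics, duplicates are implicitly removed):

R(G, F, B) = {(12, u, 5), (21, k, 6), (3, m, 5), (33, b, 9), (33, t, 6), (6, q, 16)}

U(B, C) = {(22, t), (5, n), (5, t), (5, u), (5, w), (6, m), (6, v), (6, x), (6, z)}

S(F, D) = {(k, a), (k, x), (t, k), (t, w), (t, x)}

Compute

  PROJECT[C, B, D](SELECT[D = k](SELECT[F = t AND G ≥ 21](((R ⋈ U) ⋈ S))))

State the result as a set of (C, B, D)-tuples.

Joining R and U on B yields {(12, u, 5, n), (12, u, 5, t), (12, u, 5, u), (12, u, 5, w), (21, k, 6, m), (21, k, 6, v), (21, k, 6, x), (21, k, 6, z), (3, m, 5, n), (3, m, 5, t), (3, m, 5, u), (3, m, 5, w), (33, t, 6, m), (33, t, 6, v), (33, t, 6, x), (33, t, 6, z)}.
Joining (R ⋈ U) and S on F yields {(21, k, 6, m, a), (21, k, 6, m, x), (21, k, 6, v, a), (21, k, 6, v, x), (21, k, 6, x, a), (21, k, 6, x, x), (21, k, 6, z, a), (21, k, 6, z, x), (33, t, 6, m, k), (33, t, 6, m, w), (33, t, 6, m, x), (33, t, 6, v, k), (33, t, 6, v, w), (33, t, 6, v, x), (33, t, 6, x, k), (33, t, 6, x, w), (33, t, 6, x, x), (33, t, 6, z, k), (33, t, 6, z, w), (33, t, 6, z, x)}.
Filtering on F = t AND G ≥ 21 leaves {(33, t, 6, m, k), (33, t, 6, m, w), (33, t, 6, m, x), (33, t, 6, v, k), (33, t, 6, v, w), (33, t, 6, v, x), (33, t, 6, x, k), (33, t, 6, x, w), (33, t, 6, x, x), (33, t, 6, z, k), (33, t, 6, z, w), (33, t, 6, z, x)}.
Filtering on D = k leaves {(33, t, 6, m, k), (33, t, 6, v, k), (33, t, 6, x, k), (33, t, 6, z, k)}.
Keep only column(s) C, B, D: {(m, 6, k), (v, 6, k), (x, 6, k), (z, 6, k)}

{(m, 6, k), (v, 6, k), (x, 6, k), (z, 6, k)}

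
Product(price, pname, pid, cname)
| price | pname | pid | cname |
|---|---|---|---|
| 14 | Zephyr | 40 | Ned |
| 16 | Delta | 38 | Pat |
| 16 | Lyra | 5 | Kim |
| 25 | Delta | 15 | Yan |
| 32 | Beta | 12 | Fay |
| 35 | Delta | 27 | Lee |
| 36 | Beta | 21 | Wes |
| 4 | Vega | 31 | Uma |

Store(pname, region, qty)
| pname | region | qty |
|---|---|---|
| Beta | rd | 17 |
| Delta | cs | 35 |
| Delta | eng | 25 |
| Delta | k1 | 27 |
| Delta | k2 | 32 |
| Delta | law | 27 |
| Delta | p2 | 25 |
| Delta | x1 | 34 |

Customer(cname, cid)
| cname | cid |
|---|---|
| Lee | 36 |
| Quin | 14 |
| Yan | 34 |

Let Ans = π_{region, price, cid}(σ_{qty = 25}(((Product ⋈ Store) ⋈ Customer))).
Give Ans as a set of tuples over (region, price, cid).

Joining Product and Store on pname yields {(16, Delta, 38, Pat, cs, 35), (16, Delta, 38, Pat, eng, 25), (16, Delta, 38, Pat, k1, 27), (16, Delta, 38, Pat, k2, 32), (16, Delta, 38, Pat, law, 27), (16, Delta, 38, Pat, p2, 25), (16, Delta, 38, Pat, x1, 34), (25, Delta, 15, Yan, cs, 35), (25, Delta, 15, Yan, eng, 25), (25, Delta, 15, Yan, k1, 27), (25, Delta, 15, Yan, k2, 32), (25, Delta, 15, Yan, law, 27), (25, Delta, 15, Yan, p2, 25), (25, Delta, 15, Yan, x1, 34), (32, Beta, 12, Fay, rd, 17), (35, Delta, 27, Lee, cs, 35), (35, Delta, 27, Lee, eng, 25), (35, Delta, 27, Lee, k1, 27), (35, Delta, 27, Lee, k2, 32), (35, Delta, 27, Lee, law, 27), (35, Delta, 27, Lee, p2, 25), (35, Delta, 27, Lee, x1, 34), (36, Beta, 21, Wes, rd, 17)}.
Joining (Product ⋈ Store) and Customer on cname yields {(25, Delta, 15, Yan, cs, 35, 34), (25, Delta, 15, Yan, eng, 25, 34), (25, Delta, 15, Yan, k1, 27, 34), (25, Delta, 15, Yan, k2, 32, 34), (25, Delta, 15, Yan, law, 27, 34), (25, Delta, 15, Yan, p2, 25, 34), (25, Delta, 15, Yan, x1, 34, 34), (35, Delta, 27, Lee, cs, 35, 36), (35, Delta, 27, Lee, eng, 25, 36), (35, Delta, 27, Lee, k1, 27, 36), (35, Delta, 27, Lee, k2, 32, 36), (35, Delta, 27, Lee, law, 27, 36), (35, Delta, 27, Lee, p2, 25, 36), (35, Delta, 27, Lee, x1, 34, 36)}.
σ[qty = 25]: keep tuples satisfying qty = 25 → {(25, Delta, 15, Yan, eng, 25, 34), (25, Delta, 15, Yan, p2, 25, 34), (35, Delta, 27, Lee, eng, 25, 36), (35, Delta, 27, Lee, p2, 25, 36)}
π[region, price, cid]: project onto (region, price, cid) → {(eng, 25, 34), (eng, 35, 36), (p2, 25, 34), (p2, 35, 36)}

{(eng, 25, 34), (eng, 35, 36), (p2, 25, 34), (p2, 35, 36)}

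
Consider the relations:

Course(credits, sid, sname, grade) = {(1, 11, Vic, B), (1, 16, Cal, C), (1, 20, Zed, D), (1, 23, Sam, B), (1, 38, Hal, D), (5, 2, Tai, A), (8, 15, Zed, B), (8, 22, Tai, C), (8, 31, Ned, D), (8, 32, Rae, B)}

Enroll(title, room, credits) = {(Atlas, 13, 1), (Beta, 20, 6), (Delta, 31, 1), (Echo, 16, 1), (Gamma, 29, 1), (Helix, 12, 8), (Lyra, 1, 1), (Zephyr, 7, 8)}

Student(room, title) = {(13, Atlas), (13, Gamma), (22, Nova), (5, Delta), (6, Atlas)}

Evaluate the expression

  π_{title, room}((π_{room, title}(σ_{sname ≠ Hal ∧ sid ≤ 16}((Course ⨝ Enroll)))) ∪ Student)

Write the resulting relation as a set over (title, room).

{(Atlas, 13), (Atlas, 6), (Delta, 31), (Delta, 5), (Echo, 16), (Gamma, 13), (Gamma, 29), (Helix, 12), (Lyra, 1), (Nova, 22), (Zephyr, 7)}

Joining Course and Enroll on credits yields {(1, 11, Vic, B, Atlas, 13), (1, 11, Vic, B, Delta, 31), (1, 11, Vic, B, Echo, 16), (1, 11, Vic, B, Gamma, 29), (1, 11, Vic, B, Lyra, 1), (1, 16, Cal, C, Atlas, 13), (1, 16, Cal, C, Delta, 31), (1, 16, Cal, C, Echo, 16), (1, 16, Cal, C, Gamma, 29), (1, 16, Cal, C, Lyra, 1), (1, 20, Zed, D, Atlas, 13), (1, 20, Zed, D, Delta, 31), (1, 20, Zed, D, Echo, 16), (1, 20, Zed, D, Gamma, 29), (1, 20, Zed, D, Lyra, 1), (1, 23, Sam, B, Atlas, 13), (1, 23, Sam, B, Delta, 31), (1, 23, Sam, B, Echo, 16), (1, 23, Sam, B, Gamma, 29), (1, 23, Sam, B, Lyra, 1), (1, 38, Hal, D, Atlas, 13), (1, 38, Hal, D, Delta, 31), (1, 38, Hal, D, Echo, 16), (1, 38, Hal, D, Gamma, 29), (1, 38, Hal, D, Lyra, 1), (8, 15, Zed, B, Helix, 12), (8, 15, Zed, B, Zephyr, 7), (8, 22, Tai, C, Helix, 12), (8, 22, Tai, C, Zephyr, 7), (8, 31, Ned, D, Helix, 12), (8, 31, Ned, D, Zephyr, 7), (8, 32, Rae, B, Helix, 12), (8, 32, Rae, B, Zephyr, 7)}.
Selection sname ≠ Hal ∧ sid ≤ 16: {(1, 11, Vic, B, Atlas, 13), (1, 11, Vic, B, Delta, 31), (1, 11, Vic, B, Echo, 16), (1, 11, Vic, B, Gamma, 29), (1, 11, Vic, B, Lyra, 1), (1, 16, Cal, C, Atlas, 13), (1, 16, Cal, C, Delta, 31), (1, 16, Cal, C, Echo, 16), (1, 16, Cal, C, Gamma, 29), (1, 16, Cal, C, Lyra, 1), (8, 15, Zed, B, Helix, 12), (8, 15, Zed, B, Zephyr, 7)}
Projecting to room, title (5 duplicate(s) eliminated): {(1, Lyra), (12, Helix), (13, Atlas), (16, Echo), (29, Gamma), (31, Delta), (7, Zephyr)}
Taking the union: {(1, Lyra), (12, Helix), (13, Atlas), (13, Gamma), (16, Echo), (22, Nova), (29, Gamma), (31, Delta), (5, Delta), (6, Atlas), (7, Zephyr)}
Projecting to title, room: {(Atlas, 13), (Atlas, 6), (Delta, 31), (Delta, 5), (Echo, 16), (Gamma, 13), (Gamma, 29), (Helix, 12), (Lyra, 1), (Nova, 22), (Zephyr, 7)}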